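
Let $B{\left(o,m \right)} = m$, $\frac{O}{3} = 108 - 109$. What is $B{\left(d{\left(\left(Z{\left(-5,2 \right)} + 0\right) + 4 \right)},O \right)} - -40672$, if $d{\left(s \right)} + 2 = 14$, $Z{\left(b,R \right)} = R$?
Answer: $40669$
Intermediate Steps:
$d{\left(s \right)} = 12$ ($d{\left(s \right)} = -2 + 14 = 12$)
$O = -3$ ($O = 3 \left(108 - 109\right) = 3 \left(-1\right) = -3$)
$B{\left(d{\left(\left(Z{\left(-5,2 \right)} + 0\right) + 4 \right)},O \right)} - -40672 = -3 - -40672 = -3 + 40672 = 40669$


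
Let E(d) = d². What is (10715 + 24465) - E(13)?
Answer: 35011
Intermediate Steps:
(10715 + 24465) - E(13) = (10715 + 24465) - 1*13² = 35180 - 1*169 = 35180 - 169 = 35011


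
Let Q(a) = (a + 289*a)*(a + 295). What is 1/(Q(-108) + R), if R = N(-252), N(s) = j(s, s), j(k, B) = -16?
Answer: -1/5856856 ≈ -1.7074e-7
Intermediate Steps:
Q(a) = 290*a*(295 + a) (Q(a) = (290*a)*(295 + a) = 290*a*(295 + a))
N(s) = -16
R = -16
1/(Q(-108) + R) = 1/(290*(-108)*(295 - 108) - 16) = 1/(290*(-108)*187 - 16) = 1/(-5856840 - 16) = 1/(-5856856) = -1/5856856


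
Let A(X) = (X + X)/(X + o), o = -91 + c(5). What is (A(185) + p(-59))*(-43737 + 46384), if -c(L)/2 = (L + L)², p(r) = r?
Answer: -8766864/53 ≈ -1.6541e+5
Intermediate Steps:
c(L) = -8*L² (c(L) = -2*(L + L)² = -2*4*L² = -8*L²)
o = -291 (o = -91 - 8*5² = -91 - 8*25 = -91 - 200 = -291)
A(X) = 2*X/(-291 + X) (A(X) = (X + X)/(X - 291) = (2*X)/(-291 + X) = 2*X/(-291 + X))
(A(185) + p(-59))*(-43737 + 46384) = (2*185/(-291 + 185) - 59)*(-43737 + 46384) = (2*185/(-106) - 59)*2647 = (2*185*(-1/106) - 59)*2647 = (-185/53 - 59)*2647 = -3312/53*2647 = -8766864/53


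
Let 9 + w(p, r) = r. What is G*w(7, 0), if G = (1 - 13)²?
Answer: -1296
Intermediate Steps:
w(p, r) = -9 + r
G = 144 (G = (-12)² = 144)
G*w(7, 0) = 144*(-9 + 0) = 144*(-9) = -1296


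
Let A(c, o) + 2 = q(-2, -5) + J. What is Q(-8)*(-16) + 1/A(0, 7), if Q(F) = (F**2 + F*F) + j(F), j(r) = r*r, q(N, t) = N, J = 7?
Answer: -9215/3 ≈ -3071.7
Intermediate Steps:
A(c, o) = 3 (A(c, o) = -2 + (-2 + 7) = -2 + 5 = 3)
j(r) = r**2
Q(F) = 3*F**2 (Q(F) = (F**2 + F*F) + F**2 = (F**2 + F**2) + F**2 = 2*F**2 + F**2 = 3*F**2)
Q(-8)*(-16) + 1/A(0, 7) = (3*(-8)**2)*(-16) + 1/3 = (3*64)*(-16) + 1/3 = 192*(-16) + 1/3 = -3072 + 1/3 = -9215/3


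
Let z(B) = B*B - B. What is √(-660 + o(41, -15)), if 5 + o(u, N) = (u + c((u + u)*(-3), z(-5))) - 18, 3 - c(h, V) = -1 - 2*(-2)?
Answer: I*√642 ≈ 25.338*I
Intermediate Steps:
z(B) = B² - B
c(h, V) = 0 (c(h, V) = 3 - (-1 - 2*(-2)) = 3 - (-1 + 4) = 3 - 1*3 = 3 - 3 = 0)
o(u, N) = -23 + u (o(u, N) = -5 + ((u + 0) - 18) = -5 + (u - 18) = -5 + (-18 + u) = -23 + u)
√(-660 + o(41, -15)) = √(-660 + (-23 + 41)) = √(-660 + 18) = √(-642) = I*√642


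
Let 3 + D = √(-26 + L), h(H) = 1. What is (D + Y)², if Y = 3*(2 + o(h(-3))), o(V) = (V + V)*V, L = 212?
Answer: (9 + √186)² ≈ 512.49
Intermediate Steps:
o(V) = 2*V² (o(V) = (2*V)*V = 2*V²)
D = -3 + √186 (D = -3 + √(-26 + 212) = -3 + √186 ≈ 10.638)
Y = 12 (Y = 3*(2 + 2*1²) = 3*(2 + 2*1) = 3*(2 + 2) = 3*4 = 12)
(D + Y)² = ((-3 + √186) + 12)² = (9 + √186)²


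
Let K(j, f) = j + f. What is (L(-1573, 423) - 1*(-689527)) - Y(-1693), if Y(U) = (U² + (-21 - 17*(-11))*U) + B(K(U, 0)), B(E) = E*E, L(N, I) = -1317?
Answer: -4763250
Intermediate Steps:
K(j, f) = f + j
B(E) = E²
Y(U) = 2*U² + 166*U (Y(U) = (U² + (-21 - 17*(-11))*U) + (0 + U)² = (U² + (-21 + 187)*U) + U² = (U² + 166*U) + U² = 2*U² + 166*U)
(L(-1573, 423) - 1*(-689527)) - Y(-1693) = (-1317 - 1*(-689527)) - 2*(-1693)*(83 - 1693) = (-1317 + 689527) - 2*(-1693)*(-1610) = 688210 - 1*5451460 = 688210 - 5451460 = -4763250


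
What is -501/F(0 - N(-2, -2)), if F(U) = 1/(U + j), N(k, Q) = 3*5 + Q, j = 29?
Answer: -8016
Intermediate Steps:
N(k, Q) = 15 + Q
F(U) = 1/(29 + U) (F(U) = 1/(U + 29) = 1/(29 + U))
-501/F(0 - N(-2, -2)) = -(14529 - 501*(15 - 2)) = -(14529 - 501*13) = -501/(1/(29 + (0 - 13))) = -501/(1/(29 - 13)) = -501/(1/16) = -501/1/16 = -501*16 = -8016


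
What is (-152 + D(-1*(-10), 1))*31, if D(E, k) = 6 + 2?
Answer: -4464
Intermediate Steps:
D(E, k) = 8
(-152 + D(-1*(-10), 1))*31 = (-152 + 8)*31 = -144*31 = -4464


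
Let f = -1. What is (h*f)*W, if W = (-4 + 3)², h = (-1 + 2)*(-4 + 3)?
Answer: 1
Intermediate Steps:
h = -1 (h = 1*(-1) = -1)
W = 1 (W = (-1)² = 1)
(h*f)*W = -1*(-1)*1 = 1*1 = 1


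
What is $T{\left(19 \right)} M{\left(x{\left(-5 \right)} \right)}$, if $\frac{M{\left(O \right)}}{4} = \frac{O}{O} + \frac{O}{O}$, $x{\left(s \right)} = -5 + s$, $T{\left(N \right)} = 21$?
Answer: $168$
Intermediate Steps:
$M{\left(O \right)} = 8$ ($M{\left(O \right)} = 4 \left(\frac{O}{O} + \frac{O}{O}\right) = 4 \left(1 + 1\right) = 4 \cdot 2 = 8$)
$T{\left(19 \right)} M{\left(x{\left(-5 \right)} \right)} = 21 \cdot 8 = 168$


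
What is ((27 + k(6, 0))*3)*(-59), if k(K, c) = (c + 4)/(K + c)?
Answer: -4897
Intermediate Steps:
k(K, c) = (4 + c)/(K + c)
((27 + k(6, 0))*3)*(-59) = ((27 + (4 + 0)/(6 + 0))*3)*(-59) = ((27 + 4/6)*3)*(-59) = ((27 + (⅙)*4)*3)*(-59) = ((27 + ⅔)*3)*(-59) = ((83/3)*3)*(-59) = 83*(-59) = -4897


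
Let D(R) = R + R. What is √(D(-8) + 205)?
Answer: 3*√21 ≈ 13.748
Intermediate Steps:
D(R) = 2*R
√(D(-8) + 205) = √(2*(-8) + 205) = √(-16 + 205) = √189 = 3*√21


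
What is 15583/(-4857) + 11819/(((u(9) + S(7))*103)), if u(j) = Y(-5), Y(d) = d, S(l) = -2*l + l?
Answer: -25555157/2001084 ≈ -12.771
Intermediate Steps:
S(l) = -l
u(j) = -5
15583/(-4857) + 11819/(((u(9) + S(7))*103)) = 15583/(-4857) + 11819/(((-5 - 1*7)*103)) = 15583*(-1/4857) + 11819/(((-5 - 7)*103)) = -15583/4857 + 11819/((-12*103)) = -15583/4857 + 11819/(-1236) = -15583/4857 + 11819*(-1/1236) = -15583/4857 - 11819/1236 = -25555157/2001084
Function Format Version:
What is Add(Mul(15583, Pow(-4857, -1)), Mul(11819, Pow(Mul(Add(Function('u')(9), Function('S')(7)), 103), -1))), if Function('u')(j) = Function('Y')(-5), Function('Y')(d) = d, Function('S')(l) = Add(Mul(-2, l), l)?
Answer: Rational(-25555157, 2001084) ≈ -12.771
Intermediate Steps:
Function('S')(l) = Mul(-1, l)
Function('u')(j) = -5
Add(Mul(15583, Pow(-4857, -1)), Mul(11819, Pow(Mul(Add(Function('u')(9), Function('S')(7)), 103), -1))) = Add(Mul(15583, Pow(-4857, -1)), Mul(11819, Pow(Mul(Add(-5, Mul(-1, 7)), 103), -1))) = Add(Mul(15583, Rational(-1, 4857)), Mul(11819, Pow(Mul(Add(-5, -7), 103), -1))) = Add(Rational(-15583, 4857), Mul(11819, Pow(Mul(-12, 103), -1))) = Add(Rational(-15583, 4857), Mul(11819, Pow(-1236, -1))) = Add(Rational(-15583, 4857), Mul(11819, Rational(-1, 1236))) = Add(Rational(-15583, 4857), Rational(-11819, 1236)) = Rational(-25555157, 2001084)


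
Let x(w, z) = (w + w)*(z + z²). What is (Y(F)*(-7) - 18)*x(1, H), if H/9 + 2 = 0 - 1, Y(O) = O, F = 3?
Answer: -54756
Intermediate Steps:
H = -27 (H = -18 + 9*(0 - 1) = -18 + 9*(-1) = -18 - 9 = -27)
x(w, z) = 2*w*(z + z²) (x(w, z) = (2*w)*(z + z²) = 2*w*(z + z²))
(Y(F)*(-7) - 18)*x(1, H) = (3*(-7) - 18)*(2*1*(-27)*(1 - 27)) = (-21 - 18)*(2*1*(-27)*(-26)) = -39*1404 = -54756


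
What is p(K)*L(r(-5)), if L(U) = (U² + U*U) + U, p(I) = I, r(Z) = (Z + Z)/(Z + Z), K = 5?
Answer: 15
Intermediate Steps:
r(Z) = 1 (r(Z) = (2*Z)/((2*Z)) = (2*Z)*(1/(2*Z)) = 1)
L(U) = U + 2*U² (L(U) = (U² + U²) + U = 2*U² + U = U + 2*U²)
p(K)*L(r(-5)) = 5*(1*(1 + 2*1)) = 5*(1*(1 + 2)) = 5*(1*3) = 5*3 = 15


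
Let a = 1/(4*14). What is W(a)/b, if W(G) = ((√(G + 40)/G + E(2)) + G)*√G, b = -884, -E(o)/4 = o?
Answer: -3*√249/884 + 447*√14/1386112 ≈ -0.052345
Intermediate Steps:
E(o) = -4*o
a = 1/56 ≈ 0.017857
W(G) = √G*(-8 + G + √(40 + G)/G) (W(G) = ((√(G + 40)/G - 4*2) + G)*√G = ((√(40 + G)/G - 8) + G)*√G = ((-8 + √(40 + G)/G) + G)*√G = (-8 + G + √(40 + G)/G)*√G = √G*(-8 + G + √(40 + G)/G))
W(a)/b = ((√(40 + 1/56) + (-8 + 1/56)/56)/56^(-½))/(-884) = ((2*√14)*(√(2241/56) + (1/56)*(-447/56)))*(-1/884) = ((2*√14)*(3*√3486/28 - 447/3136))*(-1/884) = ((2*√14)*(-447/3136 + 3*√3486/28))*(-1/884) = (2*√14*(-447/3136 + 3*√3486/28))*(-1/884) = -√14*(-447/3136 + 3*√3486/28)/442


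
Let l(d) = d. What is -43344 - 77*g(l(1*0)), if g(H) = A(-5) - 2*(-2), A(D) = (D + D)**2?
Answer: -51352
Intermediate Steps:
A(D) = 4*D**2 (A(D) = (2*D)**2 = 4*D**2)
g(H) = 104 (g(H) = 4*(-5)**2 - 2*(-2) = 4*25 + 4 = 100 + 4 = 104)
-43344 - 77*g(l(1*0)) = -43344 - 77*104 = -43344 - 1*8008 = -43344 - 8008 = -51352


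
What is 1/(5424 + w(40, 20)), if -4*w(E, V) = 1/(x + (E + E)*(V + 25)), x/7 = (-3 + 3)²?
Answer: 14400/78105599 ≈ 0.00018437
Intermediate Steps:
x = 0 (x = 7*(-3 + 3)² = 7*0² = 7*0 = 0)
w(E, V) = -1/(8*E*(25 + V)) (w(E, V) = -1/(4*(0 + (E + E)*(V + 25))) = -1/(4*(0 + (2*E)*(25 + V))) = -1/(4*(0 + 2*E*(25 + V))) = -1/(2*E*(25 + V))/4 = -1/(8*E*(25 + V)))
1/(5424 + w(40, 20)) = 1/(5424 - ⅛/(40*(25 + 20))) = 1/(5424 - ⅛*1/40/45) = 1/(5424 - ⅛*1/40*1/45) = 1/(5424 - 1/14400) = 1/(78105599/14400) = 14400/78105599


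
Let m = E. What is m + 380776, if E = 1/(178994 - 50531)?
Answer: 48915627289/128463 ≈ 3.8078e+5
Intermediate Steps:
E = 1/128463 ≈ 7.7843e-6
m = 1/128463 ≈ 7.7843e-6
m + 380776 = 1/128463 + 380776 = 48915627289/128463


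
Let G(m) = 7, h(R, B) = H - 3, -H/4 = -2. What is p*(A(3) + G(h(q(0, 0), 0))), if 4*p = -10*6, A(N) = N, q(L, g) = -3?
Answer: -150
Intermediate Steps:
H = 8 (H = -4*(-2) = 8)
h(R, B) = 5 (h(R, B) = 8 - 3 = 5)
p = -15 (p = (-10*6)/4 = (1/4)*(-60) = -15)
p*(A(3) + G(h(q(0, 0), 0))) = -15*(3 + 7) = -15*10 = -150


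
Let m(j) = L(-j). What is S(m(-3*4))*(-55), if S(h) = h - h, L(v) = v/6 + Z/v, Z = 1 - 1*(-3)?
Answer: 0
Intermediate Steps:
Z = 4 (Z = 1 + 3 = 4)
L(v) = 4/v + v/6 (L(v) = v/6 + 4/v = 4/v + v/6)
m(j) = -4/j - j/6 (m(j) = 4/((-j)) + (-j)/6 = 4*(-1/j) - j/6 = -4/j - j/6)
S(h) = 0
S(m(-3*4))*(-55) = 0*(-55) = 0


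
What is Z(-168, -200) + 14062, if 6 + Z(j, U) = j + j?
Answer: 13720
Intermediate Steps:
Z(j, U) = -6 + 2*j (Z(j, U) = -6 + (j + j) = -6 + 2*j)
Z(-168, -200) + 14062 = (-6 + 2*(-168)) + 14062 = (-6 - 336) + 14062 = -342 + 14062 = 13720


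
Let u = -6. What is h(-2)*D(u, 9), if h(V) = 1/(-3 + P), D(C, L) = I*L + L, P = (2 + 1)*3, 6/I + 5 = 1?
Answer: -¾ ≈ -0.75000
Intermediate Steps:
I = -3/2 (I = 6/(-5 + 1) = 6/(-4) = 6*(-¼) = -3/2 ≈ -1.5000)
P = 9 (P = 3*3 = 9)
D(C, L) = -L/2 (D(C, L) = -3*L/2 + L = -L/2)
h(V) = ⅙ (h(V) = 1/(-3 + 9) = 1/6 = ⅙)
h(-2)*D(u, 9) = (-½*9)/6 = (⅙)*(-9/2) = -¾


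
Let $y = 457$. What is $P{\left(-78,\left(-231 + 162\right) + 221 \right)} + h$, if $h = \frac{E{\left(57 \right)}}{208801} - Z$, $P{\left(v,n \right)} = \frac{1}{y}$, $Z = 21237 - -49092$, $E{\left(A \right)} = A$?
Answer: $- \frac{6710937611903}{95422057} \approx -70329.0$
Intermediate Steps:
$Z = 70329$ ($Z = 21237 + 49092 = 70329$)
$P{\left(v,n \right)} = \frac{1}{457}$
$h = - \frac{14684765472}{208801}$ ($h = \frac{57}{208801} - 70329 = - \frac{14684765472}{208801} \approx -70329.0$)
$P{\left(-78,\left(-231 + 162\right) + 221 \right)} + h = \frac{1}{457} - \frac{14684765472}{208801} = - \frac{6710937611903}{95422057}$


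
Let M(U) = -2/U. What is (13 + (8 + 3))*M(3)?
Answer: -16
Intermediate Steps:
(13 + (8 + 3))*M(3) = (13 + (8 + 3))*(-2/3) = (13 + 11)*(-2*1/3) = 24*(-2/3) = -16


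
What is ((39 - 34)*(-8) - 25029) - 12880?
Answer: -37949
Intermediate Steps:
((39 - 34)*(-8) - 25029) - 12880 = (5*(-8) - 25029) - 12880 = (-40 - 25029) - 12880 = -25069 - 12880 = -37949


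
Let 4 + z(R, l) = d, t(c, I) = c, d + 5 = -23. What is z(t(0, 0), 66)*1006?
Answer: -32192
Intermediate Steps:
d = -28 (d = -5 - 23 = -28)
z(R, l) = -32 (z(R, l) = -4 - 28 = -32)
z(t(0, 0), 66)*1006 = -32*1006 = -32192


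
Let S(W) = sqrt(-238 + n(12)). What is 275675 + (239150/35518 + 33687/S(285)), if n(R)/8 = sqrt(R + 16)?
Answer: 4895831900/17759 - 33687*I*sqrt(2)/(2*sqrt(119 - 8*sqrt(7))) ≈ 2.7568e+5 - 2408.3*I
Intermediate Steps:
n(R) = 8*sqrt(16 + R) (n(R) = 8*sqrt(R + 16) = 8*sqrt(16 + R))
S(W) = sqrt(-238 + 16*sqrt(7)) (S(W) = sqrt(-238 + 8*sqrt(16 + 12)) = sqrt(-238 + 8*sqrt(28)) = sqrt(-238 + 8*(2*sqrt(7))) = sqrt(-238 + 16*sqrt(7)))
275675 + (239150/35518 + 33687/S(285)) = 275675 + (239150/35518 + 33687/(sqrt(-238 + 16*sqrt(7)))) = 275675 + (239150*(1/35518) + 33687/sqrt(-238 + 16*sqrt(7))) = 275675 + (119575/17759 + 33687/sqrt(-238 + 16*sqrt(7))) = 4895831900/17759 + 33687/sqrt(-238 + 16*sqrt(7))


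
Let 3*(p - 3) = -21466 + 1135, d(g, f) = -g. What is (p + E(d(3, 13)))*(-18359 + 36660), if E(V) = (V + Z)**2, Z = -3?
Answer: -123312138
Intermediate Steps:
E(V) = (-3 + V)**2 (E(V) = (V - 3)**2 = (-3 + V)**2)
p = -6774 (p = 3 + (-21466 + 1135)/3 = 3 + (1/3)*(-20331) = 3 - 6777 = -6774)
(p + E(d(3, 13)))*(-18359 + 36660) = (-6774 + (-3 - 1*3)**2)*(-18359 + 36660) = (-6774 + (-3 - 3)**2)*18301 = (-6774 + (-6)**2)*18301 = (-6774 + 36)*18301 = -6738*18301 = -123312138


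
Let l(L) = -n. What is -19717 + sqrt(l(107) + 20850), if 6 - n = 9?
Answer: -19717 + 3*sqrt(2317) ≈ -19573.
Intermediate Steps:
n = -3 (n = 6 - 1*9 = 6 - 9 = -3)
l(L) = 3 (l(L) = -1*(-3) = 3)
-19717 + sqrt(l(107) + 20850) = -19717 + sqrt(3 + 20850) = -19717 + sqrt(20853) = -19717 + 3*sqrt(2317)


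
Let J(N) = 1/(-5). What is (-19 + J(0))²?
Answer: 9216/25 ≈ 368.64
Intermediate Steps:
J(N) = -⅕
(-19 + J(0))² = (-19 - ⅕)² = (-96/5)² = 9216/25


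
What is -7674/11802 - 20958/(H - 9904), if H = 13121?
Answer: -45338929/6327839 ≈ -7.1650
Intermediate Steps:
-7674/11802 - 20958/(H - 9904) = -7674/11802 - 20958/(13121 - 9904) = -7674*1/11802 - 20958/3217 = -1279/1967 - 20958*1/3217 = -1279/1967 - 20958/3217 = -45338929/6327839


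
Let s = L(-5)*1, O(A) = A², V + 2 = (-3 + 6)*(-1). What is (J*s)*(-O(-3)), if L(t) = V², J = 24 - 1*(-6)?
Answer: -6750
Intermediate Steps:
J = 30 (J = 24 + 6 = 30)
V = -5 (V = -2 + (-3 + 6)*(-1) = -2 + 3*(-1) = -2 - 3 = -5)
L(t) = 25 (L(t) = (-5)² = 25)
s = 25 (s = 25*1 = 25)
(J*s)*(-O(-3)) = (30*25)*(-1*(-3)²) = 750*(-1*9) = 750*(-9) = -6750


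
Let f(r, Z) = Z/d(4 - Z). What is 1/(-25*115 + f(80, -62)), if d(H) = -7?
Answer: -7/20063 ≈ -0.00034890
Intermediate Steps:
f(r, Z) = -Z/7 (f(r, Z) = Z/(-7) = Z*(-⅐) = -Z/7)
1/(-25*115 + f(80, -62)) = 1/(-25*115 - ⅐*(-62)) = 1/(-2875 + 62/7) = 1/(-20063/7) = -7/20063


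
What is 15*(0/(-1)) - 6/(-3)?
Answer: 2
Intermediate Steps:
15*(0/(-1)) - 6/(-3) = 15*(0*(-1)) - 6*(-1/3) = 15*0 + 2 = 0 + 2 = 2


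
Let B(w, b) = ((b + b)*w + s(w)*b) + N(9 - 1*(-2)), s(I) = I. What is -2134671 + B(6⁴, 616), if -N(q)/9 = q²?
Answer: 259248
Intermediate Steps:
N(q) = -9*q²
B(w, b) = -1089 + 3*b*w (B(w, b) = ((b + b)*w + w*b) - 9*(9 - 1*(-2))² = ((2*b)*w + b*w) - 9*(9 + 2)² = (2*b*w + b*w) - 9*11² = 3*b*w - 9*121 = 3*b*w - 1089 = -1089 + 3*b*w)
-2134671 + B(6⁴, 616) = -2134671 + (-1089 + 3*616*6⁴) = -2134671 + (-1089 + 3*616*1296) = -2134671 + (-1089 + 2395008) = -2134671 + 2393919 = 259248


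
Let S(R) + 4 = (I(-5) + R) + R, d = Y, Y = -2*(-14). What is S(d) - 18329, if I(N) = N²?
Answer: -18252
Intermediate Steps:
Y = 28
d = 28
S(R) = 21 + 2*R (S(R) = -4 + (((-5)² + R) + R) = -4 + ((25 + R) + R) = -4 + (25 + 2*R) = 21 + 2*R)
S(d) - 18329 = (21 + 2*28) - 18329 = (21 + 56) - 18329 = 77 - 18329 = -18252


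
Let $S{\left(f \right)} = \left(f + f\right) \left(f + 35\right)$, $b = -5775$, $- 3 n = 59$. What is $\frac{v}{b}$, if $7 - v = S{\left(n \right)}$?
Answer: $- \frac{5491}{51975} \approx -0.10565$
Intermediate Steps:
$n = - \frac{59}{3}$ ($n = \left(- \frac{1}{3}\right) 59 = - \frac{59}{3} \approx -19.667$)
$S{\left(f \right)} = 2 f \left(35 + f\right)$
$v = \frac{5491}{9}$ ($v = 7 - 2 \left(- \frac{59}{3}\right) \left(35 - \frac{59}{3}\right) = 7 - 2 \left(- \frac{59}{3}\right) \frac{46}{3} = 7 - - \frac{5428}{9} = 7 + \frac{5428}{9} = \frac{5491}{9} \approx 610.11$)
$\frac{v}{b} = \frac{5491}{9 \left(-5775\right)} = \frac{5491}{9} \left(- \frac{1}{5775}\right) = - \frac{5491}{51975}$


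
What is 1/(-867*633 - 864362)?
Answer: -1/1413173 ≈ -7.0763e-7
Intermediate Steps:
1/(-867*633 - 864362) = 1/(-548811 - 864362) = 1/(-1413173) = -1/1413173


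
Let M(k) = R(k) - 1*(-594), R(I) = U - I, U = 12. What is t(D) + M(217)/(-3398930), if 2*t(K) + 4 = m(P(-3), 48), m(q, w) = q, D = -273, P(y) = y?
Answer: -5948322/1699465 ≈ -3.5001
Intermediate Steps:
R(I) = 12 - I
M(k) = 606 - k (M(k) = (12 - k) - 1*(-594) = (12 - k) + 594 = 606 - k)
t(K) = -7/2 (t(K) = -2 + (½)*(-3) = -2 - 3/2 = -7/2)
t(D) + M(217)/(-3398930) = -7/2 + (606 - 1*217)/(-3398930) = -7/2 + (606 - 217)*(-1/3398930) = -7/2 + 389*(-1/3398930) = -7/2 - 389/3398930 = -5948322/1699465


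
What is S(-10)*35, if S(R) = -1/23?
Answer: -35/23 ≈ -1.5217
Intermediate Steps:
S(R) = -1/23 (S(R) = -1*1/23 = -1/23)
S(-10)*35 = -1/23*35 = -35/23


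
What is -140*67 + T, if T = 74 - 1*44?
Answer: -9350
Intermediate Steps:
T = 30 (T = 74 - 44 = 30)
-140*67 + T = -140*67 + 30 = -9380 + 30 = -9350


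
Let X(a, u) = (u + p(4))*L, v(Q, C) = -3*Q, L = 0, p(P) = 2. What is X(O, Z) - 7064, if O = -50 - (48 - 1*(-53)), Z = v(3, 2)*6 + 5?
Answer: -7064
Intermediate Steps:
Z = -49 (Z = -3*3*6 + 5 = -9*6 + 5 = -54 + 5 = -49)
O = -151 (O = -50 - (48 + 53) = -50 - 1*101 = -50 - 101 = -151)
X(a, u) = 0 (X(a, u) = (u + 2)*0 = (2 + u)*0 = 0)
X(O, Z) - 7064 = 0 - 7064 = -7064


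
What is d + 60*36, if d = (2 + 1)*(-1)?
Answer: 2157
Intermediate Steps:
d = -3 (d = 3*(-1) = -3)
d + 60*36 = -3 + 60*36 = -3 + 2160 = 2157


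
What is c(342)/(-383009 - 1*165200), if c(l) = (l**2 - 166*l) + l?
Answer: -60534/548209 ≈ -0.11042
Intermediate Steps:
c(l) = l**2 - 165*l
c(342)/(-383009 - 1*165200) = (342*(-165 + 342))/(-383009 - 1*165200) = (342*177)/(-383009 - 165200) = 60534/(-548209) = 60534*(-1/548209) = -60534/548209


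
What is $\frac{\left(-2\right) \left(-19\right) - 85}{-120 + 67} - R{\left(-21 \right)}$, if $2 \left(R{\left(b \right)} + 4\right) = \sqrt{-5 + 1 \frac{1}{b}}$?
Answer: $\frac{259}{53} - \frac{i \sqrt{2226}}{42} \approx 4.8868 - 1.1233 i$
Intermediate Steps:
$R{\left(b \right)} = -4 + \frac{\sqrt{-5 + \frac{1}{b}}}{2}$ ($R{\left(b \right)} = -4 + \frac{\sqrt{-5 + 1 \frac{1}{b}}}{2} = -4 + \frac{\sqrt{-5 + \frac{1}{b}}}{2}$)
$\frac{\left(-2\right) \left(-19\right) - 85}{-120 + 67} - R{\left(-21 \right)} = \frac{\left(-2\right) \left(-19\right) - 85}{-120 + 67} - \left(-4 + \frac{\sqrt{-5 + \frac{1}{-21}}}{2}\right) = \frac{38 - 85}{-53} - \left(-4 + \frac{\sqrt{-5 - \frac{1}{21}}}{2}\right) = \left(-47\right) \left(- \frac{1}{53}\right) - \left(-4 + \frac{\sqrt{- \frac{106}{21}}}{2}\right) = \frac{47}{53} - \left(-4 + \frac{\frac{1}{21} i \sqrt{2226}}{2}\right) = \frac{47}{53} - \left(-4 + \frac{i \sqrt{2226}}{42}\right) = \frac{47}{53} + \left(4 - \frac{i \sqrt{2226}}{42}\right) = \frac{259}{53} - \frac{i \sqrt{2226}}{42}$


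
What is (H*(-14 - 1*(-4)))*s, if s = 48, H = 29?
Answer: -13920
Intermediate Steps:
(H*(-14 - 1*(-4)))*s = (29*(-14 - 1*(-4)))*48 = (29*(-14 + 4))*48 = (29*(-10))*48 = -290*48 = -13920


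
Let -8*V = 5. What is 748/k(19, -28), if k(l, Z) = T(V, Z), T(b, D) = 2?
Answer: 374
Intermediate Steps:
V = -5/8 (V = -1/8*5 = -5/8 ≈ -0.62500)
k(l, Z) = 2
748/k(19, -28) = 748/2 = 748*(1/2) = 374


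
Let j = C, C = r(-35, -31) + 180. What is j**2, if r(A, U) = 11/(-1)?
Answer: 28561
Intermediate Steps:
r(A, U) = -11 (r(A, U) = 11*(-1) = -11)
C = 169 (C = -11 + 180 = 169)
j = 169
j**2 = 169**2 = 28561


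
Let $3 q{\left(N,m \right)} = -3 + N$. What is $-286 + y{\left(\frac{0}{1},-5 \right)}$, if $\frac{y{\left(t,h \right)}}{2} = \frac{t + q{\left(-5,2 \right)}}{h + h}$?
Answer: $- \frac{4282}{15} \approx -285.47$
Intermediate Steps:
$q{\left(N,m \right)} = -1 + \frac{N}{3}$ ($q{\left(N,m \right)} = \frac{-3 + N}{3} = -1 + \frac{N}{3}$)
$y{\left(t,h \right)} = \frac{- \frac{8}{3} + t}{h}$ ($y{\left(t,h \right)} = 2 \frac{t + \left(-1 + \frac{1}{3} \left(-5\right)\right)}{h + h} = 2 \frac{t - \frac{8}{3}}{2 h} = 2 \left(t - \frac{8}{3}\right) \frac{1}{2 h} = 2 \left(- \frac{8}{3} + t\right) \frac{1}{2 h} = 2 \frac{- \frac{8}{3} + t}{2 h} = \frac{- \frac{8}{3} + t}{h}$)
$-286 + y{\left(\frac{0}{1},-5 \right)} = -286 + \frac{- \frac{8}{3} + \frac{0}{1}}{-5} = -286 - \frac{- \frac{8}{3} + 0 \cdot 1}{5} = -286 - \frac{- \frac{8}{3} + 0}{5} = -286 - - \frac{8}{15} = -286 + \frac{8}{15} = - \frac{4282}{15}$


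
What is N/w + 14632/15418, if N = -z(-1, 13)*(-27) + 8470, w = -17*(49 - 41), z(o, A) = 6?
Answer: -8193639/131053 ≈ -62.522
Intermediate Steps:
w = -136 (w = -17*8 = -136)
N = 8632 (N = -6*(-27) + 8470 = -1*(-162) + 8470 = 162 + 8470 = 8632)
N/w + 14632/15418 = 8632/(-136) + 14632/15418 = 8632*(-1/136) + 14632*(1/15418) = -1079/17 + 7316/7709 = -8193639/131053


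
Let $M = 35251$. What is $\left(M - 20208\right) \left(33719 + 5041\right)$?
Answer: $583066680$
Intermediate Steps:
$\left(M - 20208\right) \left(33719 + 5041\right) = \left(35251 - 20208\right) \left(33719 + 5041\right) = 15043 \cdot 38760 = 583066680$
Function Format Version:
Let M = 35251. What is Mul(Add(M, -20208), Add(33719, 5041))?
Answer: 583066680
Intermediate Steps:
Mul(Add(M, -20208), Add(33719, 5041)) = Mul(Add(35251, -20208), Add(33719, 5041)) = Mul(15043, 38760) = 583066680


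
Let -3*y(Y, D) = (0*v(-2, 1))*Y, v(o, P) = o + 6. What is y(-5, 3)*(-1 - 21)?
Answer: 0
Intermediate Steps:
v(o, P) = 6 + o
y(Y, D) = 0 (y(Y, D) = -0*(6 - 2)*Y/3 = -0*4*Y/3 = -0*Y = -⅓*0 = 0)
y(-5, 3)*(-1 - 21) = 0*(-1 - 21) = 0*(-22) = 0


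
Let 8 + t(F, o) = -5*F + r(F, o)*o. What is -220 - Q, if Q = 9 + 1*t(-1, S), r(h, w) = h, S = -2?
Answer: -228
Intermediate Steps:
t(F, o) = -8 - 5*F + F*o (t(F, o) = -8 + (-5*F + F*o) = -8 - 5*F + F*o)
Q = 8 (Q = 9 + 1*(-8 - 5*(-1) - 1*(-2)) = 9 + 1*(-8 + 5 + 2) = 9 + 1*(-1) = 9 - 1 = 8)
-220 - Q = -220 - 1*8 = -220 - 8 = -228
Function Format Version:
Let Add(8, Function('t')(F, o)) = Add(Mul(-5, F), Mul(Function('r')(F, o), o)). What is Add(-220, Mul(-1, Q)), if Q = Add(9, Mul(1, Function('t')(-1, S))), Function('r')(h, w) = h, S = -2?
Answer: -228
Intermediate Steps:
Function('t')(F, o) = Add(-8, Mul(-5, F), Mul(F, o)) (Function('t')(F, o) = Add(-8, Add(Mul(-5, F), Mul(F, o))) = Add(-8, Mul(-5, F), Mul(F, o)))
Q = 8 (Q = Add(9, Mul(1, Add(-8, Mul(-5, -1), Mul(-1, -2)))) = Add(9, Mul(1, Add(-8, 5, 2))) = Add(9, Mul(1, -1)) = Add(9, -1) = 8)
Add(-220, Mul(-1, Q)) = Add(-220, Mul(-1, 8)) = Add(-220, -8) = -228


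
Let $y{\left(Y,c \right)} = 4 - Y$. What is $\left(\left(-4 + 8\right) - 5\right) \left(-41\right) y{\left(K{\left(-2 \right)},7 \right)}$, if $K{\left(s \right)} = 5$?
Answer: $-41$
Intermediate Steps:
$\left(\left(-4 + 8\right) - 5\right) \left(-41\right) y{\left(K{\left(-2 \right)},7 \right)} = \left(\left(-4 + 8\right) - 5\right) \left(-41\right) \left(4 - 5\right) = \left(4 + \left(-5 + 0\right)\right) \left(-41\right) \left(4 - 5\right) = \left(4 - 5\right) \left(-41\right) \left(-1\right) = \left(-1\right) \left(-41\right) \left(-1\right) = 41 \left(-1\right) = -41$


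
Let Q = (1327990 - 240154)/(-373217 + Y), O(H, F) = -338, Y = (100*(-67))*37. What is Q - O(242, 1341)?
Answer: 69616570/207039 ≈ 336.25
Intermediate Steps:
Y = -247900 (Y = -6700*37 = -247900)
Q = -362612/207039 (Q = (1327990 - 240154)/(-373217 - 247900) = 1087836/(-621117) = 1087836*(-1/621117) = -362612/207039 ≈ -1.7514)
Q - O(242, 1341) = -362612/207039 - 1*(-338) = -362612/207039 + 338 = 69616570/207039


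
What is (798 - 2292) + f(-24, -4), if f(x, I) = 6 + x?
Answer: -1512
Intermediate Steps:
(798 - 2292) + f(-24, -4) = (798 - 2292) + (6 - 24) = -1494 - 18 = -1512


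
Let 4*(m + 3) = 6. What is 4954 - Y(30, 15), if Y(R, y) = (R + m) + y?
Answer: 9821/2 ≈ 4910.5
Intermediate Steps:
m = -3/2 (m = -3 + (¼)*6 = -3 + 3/2 = -3/2 ≈ -1.5000)
Y(R, y) = -3/2 + R + y (Y(R, y) = (R - 3/2) + y = (-3/2 + R) + y = -3/2 + R + y)
4954 - Y(30, 15) = 4954 - (-3/2 + 30 + 15) = 4954 - 1*87/2 = 4954 - 87/2 = 9821/2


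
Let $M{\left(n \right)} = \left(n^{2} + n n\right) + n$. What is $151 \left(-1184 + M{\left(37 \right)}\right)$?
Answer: $240241$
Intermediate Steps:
$M{\left(n \right)} = n + 2 n^{2}$ ($M{\left(n \right)} = \left(n^{2} + n^{2}\right) + n = 2 n^{2} + n = n + 2 n^{2}$)
$151 \left(-1184 + M{\left(37 \right)}\right) = 151 \left(-1184 + 37 \left(1 + 2 \cdot 37\right)\right) = 151 \left(-1184 + 37 \left(1 + 74\right)\right) = 151 \left(-1184 + 37 \cdot 75\right) = 151 \left(-1184 + 2775\right) = 151 \cdot 1591 = 240241$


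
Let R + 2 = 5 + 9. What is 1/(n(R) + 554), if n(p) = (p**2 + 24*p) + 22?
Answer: 1/1008 ≈ 0.00099206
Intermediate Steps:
R = 12 (R = -2 + (5 + 9) = -2 + 14 = 12)
n(p) = 22 + p**2 + 24*p
1/(n(R) + 554) = 1/((22 + 12**2 + 24*12) + 554) = 1/((22 + 144 + 288) + 554) = 1/(454 + 554) = 1/1008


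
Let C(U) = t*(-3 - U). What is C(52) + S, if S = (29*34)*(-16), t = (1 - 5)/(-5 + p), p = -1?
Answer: -47438/3 ≈ -15813.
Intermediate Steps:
t = ⅔ (t = (1 - 5)/(-5 - 1) = -4/(-6) = -4*(-⅙) = ⅔ ≈ 0.66667)
S = -15776 (S = 986*(-16) = -15776)
C(U) = -2 - 2*U/3 (C(U) = 2*(-3 - U)/3 = -2 - 2*U/3)
C(52) + S = (-2 - ⅔*52) - 15776 = (-2 - 104/3) - 15776 = -110/3 - 15776 = -47438/3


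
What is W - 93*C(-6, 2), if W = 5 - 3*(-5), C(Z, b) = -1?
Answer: 113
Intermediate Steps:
W = 20 (W = 5 + 15 = 20)
W - 93*C(-6, 2) = 20 - 93*(-1) = 20 + 93 = 113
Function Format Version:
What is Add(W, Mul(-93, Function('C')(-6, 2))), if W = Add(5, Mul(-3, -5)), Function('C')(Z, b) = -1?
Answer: 113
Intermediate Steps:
W = 20 (W = Add(5, 15) = 20)
Add(W, Mul(-93, Function('C')(-6, 2))) = Add(20, Mul(-93, -1)) = Add(20, 93) = 113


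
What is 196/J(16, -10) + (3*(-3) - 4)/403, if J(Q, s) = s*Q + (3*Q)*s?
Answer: -1679/4960 ≈ -0.33851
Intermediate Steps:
J(Q, s) = 4*Q*s (J(Q, s) = Q*s + 3*Q*s = 4*Q*s)
196/J(16, -10) + (3*(-3) - 4)/403 = 196/((4*16*(-10))) + (3*(-3) - 4)/403 = 196/(-640) + (-9 - 4)*(1/403) = 196*(-1/640) - 13*1/403 = -49/160 - 1/31 = -1679/4960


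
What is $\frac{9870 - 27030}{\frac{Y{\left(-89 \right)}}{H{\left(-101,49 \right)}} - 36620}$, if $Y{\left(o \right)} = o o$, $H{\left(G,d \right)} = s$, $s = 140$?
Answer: $\frac{800800}{1706293} \approx 0.46932$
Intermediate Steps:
$H{\left(G,d \right)} = 140$
$Y{\left(o \right)} = o^{2}$
$\frac{9870 - 27030}{\frac{Y{\left(-89 \right)}}{H{\left(-101,49 \right)}} - 36620} = \frac{9870 - 27030}{\frac{\left(-89\right)^{2}}{140} - 36620} = - \frac{17160}{7921 \cdot \frac{1}{140} - 36620} = - \frac{17160}{\frac{7921}{140} - 36620} = - \frac{17160}{- \frac{5118879}{140}} = \left(-17160\right) \left(- \frac{140}{5118879}\right) = \frac{800800}{1706293}$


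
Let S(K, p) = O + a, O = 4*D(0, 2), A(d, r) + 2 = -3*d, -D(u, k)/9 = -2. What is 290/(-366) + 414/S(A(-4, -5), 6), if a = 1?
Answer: 65177/13359 ≈ 4.8789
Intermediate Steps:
D(u, k) = 18 (D(u, k) = -9*(-2) = 18)
A(d, r) = -2 - 3*d
O = 72 (O = 4*18 = 72)
S(K, p) = 73 (S(K, p) = 72 + 1 = 73)
290/(-366) + 414/S(A(-4, -5), 6) = 290/(-366) + 414/73 = 290*(-1/366) + 414*(1/73) = -145/183 + 414/73 = 65177/13359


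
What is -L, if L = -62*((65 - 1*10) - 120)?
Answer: -4030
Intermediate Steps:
L = 4030 (L = -62*((65 - 10) - 120) = -62*(55 - 120) = -62*(-65) = 4030)
-L = -1*4030 = -4030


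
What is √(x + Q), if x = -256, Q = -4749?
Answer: I*√5005 ≈ 70.746*I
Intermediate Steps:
√(x + Q) = √(-256 - 4749) = √(-5005) = I*√5005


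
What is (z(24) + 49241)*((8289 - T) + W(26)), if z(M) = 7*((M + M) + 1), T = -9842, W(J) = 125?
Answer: 905205504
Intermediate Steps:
z(M) = 7 + 14*M (z(M) = 7*(2*M + 1) = 7*(1 + 2*M) = 7 + 14*M)
(z(24) + 49241)*((8289 - T) + W(26)) = ((7 + 14*24) + 49241)*((8289 - 1*(-9842)) + 125) = ((7 + 336) + 49241)*((8289 + 9842) + 125) = (343 + 49241)*(18131 + 125) = 49584*18256 = 905205504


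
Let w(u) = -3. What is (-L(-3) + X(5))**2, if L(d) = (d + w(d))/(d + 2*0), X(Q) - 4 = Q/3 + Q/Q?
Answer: 196/9 ≈ 21.778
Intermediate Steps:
X(Q) = 5 + Q/3 (X(Q) = 4 + (Q/3 + Q/Q) = 4 + (Q*(1/3) + 1) = 4 + (Q/3 + 1) = 4 + (1 + Q/3) = 5 + Q/3)
L(d) = (-3 + d)/d (L(d) = (d - 3)/(d + 2*0) = (-3 + d)/(d + 0) = (-3 + d)/d)
(-L(-3) + X(5))**2 = (-(-3 - 3)/(-3) + (5 + (1/3)*5))**2 = (-(-1)*(-6)/3 + (5 + 5/3))**2 = (-1*2 + 20/3)**2 = (-2 + 20/3)**2 = (14/3)**2 = 196/9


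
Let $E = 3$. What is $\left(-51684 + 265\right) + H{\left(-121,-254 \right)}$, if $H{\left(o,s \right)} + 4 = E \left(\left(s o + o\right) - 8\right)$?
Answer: $40392$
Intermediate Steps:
$H{\left(o,s \right)} = -28 + 3 o + 3 o s$ ($H{\left(o,s \right)} = -4 + 3 \left(\left(s o + o\right) - 8\right) = -4 + 3 \left(\left(o s + o\right) - 8\right) = -4 + 3 \left(\left(o + o s\right) - 8\right) = -4 + 3 \left(-8 + o + o s\right) = -4 + \left(-24 + 3 o + 3 o s\right) = -28 + 3 o + 3 o s$)
$\left(-51684 + 265\right) + H{\left(-121,-254 \right)} = \left(-51684 + 265\right) + \left(-28 + 3 \left(-121\right) + 3 \left(-121\right) \left(-254\right)\right) = -51419 - -91811 = -51419 + 91811 = 40392$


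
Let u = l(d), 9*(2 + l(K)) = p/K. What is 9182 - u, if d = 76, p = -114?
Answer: 55105/6 ≈ 9184.2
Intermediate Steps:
l(K) = -2 - 38/(3*K) (l(K) = -2 + (-114/K)/9 = -2 - 38/(3*K))
u = -13/6 (u = -2 - 38/3/76 = -2 - 38/3*1/76 = -2 - 1/6 = -13/6 ≈ -2.1667)
9182 - u = 9182 - 1*(-13/6) = 9182 + 13/6 = 55105/6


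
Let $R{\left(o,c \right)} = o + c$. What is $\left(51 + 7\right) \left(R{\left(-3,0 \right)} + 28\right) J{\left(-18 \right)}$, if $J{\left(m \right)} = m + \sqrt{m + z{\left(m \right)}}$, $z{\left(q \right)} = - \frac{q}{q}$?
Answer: $-26100 + 1450 i \sqrt{19} \approx -26100.0 + 6320.4 i$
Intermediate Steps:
$z{\left(q \right)} = -1$ ($z{\left(q \right)} = \left(-1\right) 1 = -1$)
$R{\left(o,c \right)} = c + o$
$J{\left(m \right)} = m + \sqrt{-1 + m}$ ($J{\left(m \right)} = m + \sqrt{m - 1} = m + \sqrt{-1 + m}$)
$\left(51 + 7\right) \left(R{\left(-3,0 \right)} + 28\right) J{\left(-18 \right)} = \left(51 + 7\right) \left(\left(0 - 3\right) + 28\right) \left(-18 + \sqrt{-1 - 18}\right) = 58 \left(-3 + 28\right) \left(-18 + \sqrt{-19}\right) = 58 \cdot 25 \left(-18 + i \sqrt{19}\right) = 1450 \left(-18 + i \sqrt{19}\right) = -26100 + 1450 i \sqrt{19}$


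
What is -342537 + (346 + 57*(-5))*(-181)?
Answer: -353578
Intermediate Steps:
-342537 + (346 + 57*(-5))*(-181) = -342537 + (346 - 285)*(-181) = -342537 + 61*(-181) = -342537 - 11041 = -353578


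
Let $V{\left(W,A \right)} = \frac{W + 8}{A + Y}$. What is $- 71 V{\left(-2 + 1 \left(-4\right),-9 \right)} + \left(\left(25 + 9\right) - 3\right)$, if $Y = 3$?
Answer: $\frac{164}{3} \approx 54.667$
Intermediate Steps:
$V{\left(W,A \right)} = \frac{8 + W}{3 + A}$ ($V{\left(W,A \right)} = \frac{W + 8}{A + 3} = \frac{8 + W}{3 + A}$)
$- 71 V{\left(-2 + 1 \left(-4\right),-9 \right)} + \left(\left(25 + 9\right) - 3\right) = - 71 \frac{8 + \left(-2 + 1 \left(-4\right)\right)}{3 - 9} + \left(\left(25 + 9\right) - 3\right) = - 71 \frac{8 - 6}{-6} + \left(34 - 3\right) = - 71 \left(- \frac{8 - 6}{6}\right) + 31 = - 71 \left(\left(- \frac{1}{6}\right) 2\right) + 31 = \left(-71\right) \left(- \frac{1}{3}\right) + 31 = \frac{71}{3} + 31 = \frac{164}{3}$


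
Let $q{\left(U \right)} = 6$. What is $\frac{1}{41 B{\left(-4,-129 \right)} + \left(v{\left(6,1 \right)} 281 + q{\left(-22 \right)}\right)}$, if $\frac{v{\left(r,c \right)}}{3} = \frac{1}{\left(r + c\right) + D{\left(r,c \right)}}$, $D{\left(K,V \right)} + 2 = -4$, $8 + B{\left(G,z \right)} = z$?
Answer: $- \frac{1}{4768} \approx -0.00020973$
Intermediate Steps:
$B{\left(G,z \right)} = -8 + z$
$D{\left(K,V \right)} = -6$ ($D{\left(K,V \right)} = -2 - 4 = -6$)
$v{\left(r,c \right)} = \frac{3}{-6 + c + r}$ ($v{\left(r,c \right)} = \frac{3}{\left(r + c\right) - 6} = \frac{3}{\left(c + r\right) - 6} = \frac{3}{-6 + c + r}$)
$\frac{1}{41 B{\left(-4,-129 \right)} + \left(v{\left(6,1 \right)} 281 + q{\left(-22 \right)}\right)} = \frac{1}{41 \left(-8 - 129\right) + \left(\frac{3}{-6 + 1 + 6} \cdot 281 + 6\right)} = \frac{1}{41 \left(-137\right) + \left(\frac{3}{1} \cdot 281 + 6\right)} = \frac{1}{-5617 + \left(3 \cdot 1 \cdot 281 + 6\right)} = \frac{1}{-5617 + \left(3 \cdot 281 + 6\right)} = \frac{1}{-5617 + \left(843 + 6\right)} = \frac{1}{-5617 + 849} = \frac{1}{-4768} = - \frac{1}{4768}$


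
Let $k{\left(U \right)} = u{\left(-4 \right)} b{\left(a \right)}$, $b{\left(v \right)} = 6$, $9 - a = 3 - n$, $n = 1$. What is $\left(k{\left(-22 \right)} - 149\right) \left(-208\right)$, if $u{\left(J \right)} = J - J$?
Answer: $30992$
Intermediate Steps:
$a = 7$ ($a = 9 - \left(3 - 1\right) = 9 - 2 = 7$)
$u{\left(J \right)} = 0$
$k{\left(U \right)} = 0$ ($k{\left(U \right)} = 0 \cdot 6 = 0$)
$\left(k{\left(-22 \right)} - 149\right) \left(-208\right) = \left(0 - 149\right) \left(-208\right) = \left(-149\right) \left(-208\right) = 30992$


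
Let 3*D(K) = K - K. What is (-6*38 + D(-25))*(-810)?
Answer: 184680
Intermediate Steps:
D(K) = 0 (D(K) = (K - K)/3 = (1/3)*0 = 0)
(-6*38 + D(-25))*(-810) = (-6*38 + 0)*(-810) = (-228 + 0)*(-810) = -228*(-810) = 184680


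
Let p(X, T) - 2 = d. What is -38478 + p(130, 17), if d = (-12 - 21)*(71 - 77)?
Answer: -38278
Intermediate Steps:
d = 198 (d = -33*(-6) = 198)
p(X, T) = 200 (p(X, T) = 2 + 198 = 200)
-38478 + p(130, 17) = -38478 + 200 = -38278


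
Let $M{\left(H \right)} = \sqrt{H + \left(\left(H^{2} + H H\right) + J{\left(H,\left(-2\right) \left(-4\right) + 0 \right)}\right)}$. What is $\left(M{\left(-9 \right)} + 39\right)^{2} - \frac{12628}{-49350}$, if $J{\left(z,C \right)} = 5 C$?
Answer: $\frac{6042752}{3525} + 78 \sqrt{193} \approx 2797.9$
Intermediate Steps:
$M{\left(H \right)} = \sqrt{40 + H + 2 H^{2}}$ ($M{\left(H \right)} = \sqrt{H + \left(\left(H^{2} + H H\right) + 5 \left(\left(-2\right) \left(-4\right) + 0\right)\right)} = \sqrt{H + \left(\left(H^{2} + H^{2}\right) + 5 \left(8 + 0\right)\right)} = \sqrt{H + \left(2 H^{2} + 5 \cdot 8\right)} = \sqrt{H + \left(2 H^{2} + 40\right)} = \sqrt{H + \left(40 + 2 H^{2}\right)} = \sqrt{40 + H + 2 H^{2}}$)
$\left(M{\left(-9 \right)} + 39\right)^{2} - \frac{12628}{-49350} = \left(\sqrt{40 - 9 + 2 \left(-9\right)^{2}} + 39\right)^{2} - \frac{12628}{-49350} = \left(\sqrt{40 - 9 + 2 \cdot 81} + 39\right)^{2} - - \frac{902}{3525} = \left(\sqrt{40 - 9 + 162} + 39\right)^{2} + \frac{902}{3525} = \left(\sqrt{193} + 39\right)^{2} + \frac{902}{3525} = \left(39 + \sqrt{193}\right)^{2} + \frac{902}{3525} = \frac{902}{3525} + \left(39 + \sqrt{193}\right)^{2}$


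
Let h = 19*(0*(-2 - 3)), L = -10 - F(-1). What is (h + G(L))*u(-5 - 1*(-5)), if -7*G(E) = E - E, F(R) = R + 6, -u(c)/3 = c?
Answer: 0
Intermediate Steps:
u(c) = -3*c
F(R) = 6 + R
L = -15 (L = -10 - (6 - 1) = -10 - 1*5 = -10 - 5 = -15)
h = 0 (h = 19*(0*(-5)) = 19*0 = 0)
G(E) = 0 (G(E) = -(E - E)/7 = -⅐*0 = 0)
(h + G(L))*u(-5 - 1*(-5)) = (0 + 0)*(-3*(-5 - 1*(-5))) = 0*(-3*(-5 + 5)) = 0*(-3*0) = 0*0 = 0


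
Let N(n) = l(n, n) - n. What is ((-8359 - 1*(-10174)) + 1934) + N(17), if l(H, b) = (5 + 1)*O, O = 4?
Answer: 3756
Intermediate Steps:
l(H, b) = 24 (l(H, b) = (5 + 1)*4 = 6*4 = 24)
N(n) = 24 - n
((-8359 - 1*(-10174)) + 1934) + N(17) = ((-8359 - 1*(-10174)) + 1934) + (24 - 1*17) = ((-8359 + 10174) + 1934) + (24 - 17) = (1815 + 1934) + 7 = 3749 + 7 = 3756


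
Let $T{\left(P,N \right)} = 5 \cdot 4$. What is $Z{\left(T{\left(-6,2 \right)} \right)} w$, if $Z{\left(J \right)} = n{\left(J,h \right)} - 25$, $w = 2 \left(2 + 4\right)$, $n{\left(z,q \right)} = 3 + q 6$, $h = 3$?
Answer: $-48$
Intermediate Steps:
$n{\left(z,q \right)} = 3 + 6 q$
$w = 12$ ($w = 2 \cdot 6 = 12$)
$T{\left(P,N \right)} = 20$
$Z{\left(J \right)} = -4$ ($Z{\left(J \right)} = \left(3 + 6 \cdot 3\right) - 25 = \left(3 + 18\right) - 25 = 21 - 25 = -4$)
$Z{\left(T{\left(-6,2 \right)} \right)} w = \left(-4\right) 12 = -48$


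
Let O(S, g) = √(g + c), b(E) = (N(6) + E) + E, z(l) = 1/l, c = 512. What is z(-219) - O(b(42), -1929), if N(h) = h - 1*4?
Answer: -1/219 - I*√1417 ≈ -0.0045662 - 37.643*I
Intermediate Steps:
N(h) = -4 + h (N(h) = h - 4 = -4 + h)
b(E) = 2 + 2*E (b(E) = ((-4 + 6) + E) + E = (2 + E) + E = 2 + 2*E)
O(S, g) = √(512 + g) (O(S, g) = √(g + 512) = √(512 + g))
z(-219) - O(b(42), -1929) = 1/(-219) - √(512 - 1929) = -1/219 - √(-1417) = -1/219 - I*√1417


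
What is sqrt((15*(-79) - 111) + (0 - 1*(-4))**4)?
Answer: 4*I*sqrt(65) ≈ 32.249*I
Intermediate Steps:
sqrt((15*(-79) - 111) + (0 - 1*(-4))**4) = sqrt((-1185 - 111) + (0 + 4)**4) = sqrt(-1296 + 4**4) = sqrt(-1296 + 256) = sqrt(-1040) = 4*I*sqrt(65)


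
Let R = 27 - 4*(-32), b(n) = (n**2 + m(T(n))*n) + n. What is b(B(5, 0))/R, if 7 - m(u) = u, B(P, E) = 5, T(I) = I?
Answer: 8/31 ≈ 0.25806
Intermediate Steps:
m(u) = 7 - u
b(n) = n + n**2 + n*(7 - n) (b(n) = (n**2 + (7 - n)*n) + n = (n**2 + n*(7 - n)) + n = n + n**2 + n*(7 - n))
R = 155 (R = 27 + 128 = 155)
b(B(5, 0))/R = (8*5)/155 = 40*(1/155) = 8/31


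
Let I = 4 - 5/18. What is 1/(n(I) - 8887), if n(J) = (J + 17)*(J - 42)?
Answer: -324/3136385 ≈ -0.00010330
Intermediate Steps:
I = 67/18 (I = 4 - 5/18 = 67/18 ≈ 3.7222)
n(J) = (-42 + J)*(17 + J) (n(J) = (17 + J)*(-42 + J) = (-42 + J)*(17 + J))
1/(n(I) - 8887) = 1/((-714 + (67/18)² - 25*67/18) - 8887) = 1/((-714 + 4489/324 - 1675/18) - 8887) = 1/(-256997/324 - 8887) = 1/(-3136385/324) = -324/3136385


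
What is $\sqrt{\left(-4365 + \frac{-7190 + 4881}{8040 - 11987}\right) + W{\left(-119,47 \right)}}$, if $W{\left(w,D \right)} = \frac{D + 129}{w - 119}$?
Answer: $\frac{i \sqrt{963003342969430}}{469693} \approx 66.069 i$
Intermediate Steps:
$W{\left(w,D \right)} = \frac{129 + D}{-119 + w}$
$\sqrt{\left(-4365 + \frac{-7190 + 4881}{8040 - 11987}\right) + W{\left(-119,47 \right)}} = \sqrt{\left(-4365 + \frac{-7190 + 4881}{8040 - 11987}\right) + \frac{129 + 47}{-119 - 119}} = \sqrt{\left(-4365 - \frac{2309}{-3947}\right) + \frac{1}{-238} \cdot 176} = \sqrt{\left(-4365 - - \frac{2309}{3947}\right) - \frac{88}{119}} = \sqrt{\left(-4365 + \frac{2309}{3947}\right) - \frac{88}{119}} = \sqrt{- \frac{17226346}{3947} - \frac{88}{119}} = \sqrt{- \frac{2050282510}{469693}} = \frac{i \sqrt{963003342969430}}{469693}$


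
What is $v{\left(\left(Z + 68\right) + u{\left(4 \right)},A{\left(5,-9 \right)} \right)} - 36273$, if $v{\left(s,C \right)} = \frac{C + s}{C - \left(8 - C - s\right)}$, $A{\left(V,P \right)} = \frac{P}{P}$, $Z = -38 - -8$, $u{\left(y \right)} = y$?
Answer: $- \frac{1305785}{36} \approx -36272.0$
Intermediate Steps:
$Z = -30$ ($Z = -38 + 8 = -30$)
$A{\left(V,P \right)} = 1$
$v{\left(s,C \right)} = \frac{C + s}{-8 + s + 2 C}$ ($v{\left(s,C \right)} = \frac{C + s}{C - \left(8 - C - s\right)} = \frac{C + s}{C + \left(-8 + C + s\right)} = \frac{C + s}{-8 + s + 2 C}$)
$v{\left(\left(Z + 68\right) + u{\left(4 \right)},A{\left(5,-9 \right)} \right)} - 36273 = \frac{1 + \left(\left(-30 + 68\right) + 4\right)}{-8 + \left(\left(-30 + 68\right) + 4\right) + 2 \cdot 1} - 36273 = \frac{1 + \left(38 + 4\right)}{-8 + \left(38 + 4\right) + 2} - 36273 = \frac{1 + 42}{-8 + 42 + 2} - 36273 = \frac{1}{36} \cdot 43 - 36273 = \frac{43}{36} - 36273 = - \frac{1305785}{36}$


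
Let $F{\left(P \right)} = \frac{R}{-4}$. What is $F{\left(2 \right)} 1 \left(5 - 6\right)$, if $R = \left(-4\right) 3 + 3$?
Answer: $- \frac{9}{4} \approx -2.25$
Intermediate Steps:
$R = -9$ ($R = -12 + 3 = -9$)
$F{\left(P \right)} = \frac{9}{4}$ ($F{\left(P \right)} = - \frac{9}{-4} = \left(-9\right) \left(- \frac{1}{4}\right) = \frac{9}{4}$)
$F{\left(2 \right)} 1 \left(5 - 6\right) = \frac{9 \cdot 1 \left(5 - 6\right)}{4} = \frac{9 \cdot 1 \left(-1\right)}{4} = \frac{9}{4} \left(-1\right) = - \frac{9}{4}$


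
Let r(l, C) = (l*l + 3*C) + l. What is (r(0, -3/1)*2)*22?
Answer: -396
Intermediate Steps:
r(l, C) = l + l**2 + 3*C (r(l, C) = (l**2 + 3*C) + l = l + l**2 + 3*C)
(r(0, -3/1)*2)*22 = ((0 + 0**2 + 3*(-3/1))*2)*22 = ((0 + 0 + 3*(-3*1))*2)*22 = ((0 + 0 + 3*(-3))*2)*22 = ((0 + 0 - 9)*2)*22 = -9*2*22 = -18*22 = -396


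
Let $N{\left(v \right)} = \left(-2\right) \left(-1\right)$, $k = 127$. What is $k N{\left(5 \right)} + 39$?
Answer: $293$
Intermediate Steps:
$N{\left(v \right)} = 2$
$k N{\left(5 \right)} + 39 = 127 \cdot 2 + 39 = 254 + 39 = 293$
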